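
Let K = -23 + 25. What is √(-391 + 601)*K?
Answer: 2*√210 ≈ 28.983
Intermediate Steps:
K = 2
√(-391 + 601)*K = √(-391 + 601)*2 = √210*2 = 2*√210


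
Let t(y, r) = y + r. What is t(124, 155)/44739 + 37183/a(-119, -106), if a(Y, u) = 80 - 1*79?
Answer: 184836724/4971 ≈ 37183.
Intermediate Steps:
a(Y, u) = 1 (a(Y, u) = 80 - 79 = 1)
t(y, r) = r + y
t(124, 155)/44739 + 37183/a(-119, -106) = (155 + 124)/44739 + 37183/1 = 279*(1/44739) + 37183*1 = 31/4971 + 37183 = 184836724/4971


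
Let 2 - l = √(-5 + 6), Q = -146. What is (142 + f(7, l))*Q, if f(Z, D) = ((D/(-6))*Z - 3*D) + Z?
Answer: -63437/3 ≈ -21146.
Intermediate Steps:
l = 1 (l = 2 - √(-5 + 6) = 2 - √1 = 2 - 1*1 = 2 - 1 = 1)
f(Z, D) = Z - 3*D - D*Z/6 (f(Z, D) = ((D*(-⅙))*Z - 3*D) + Z = ((-D/6)*Z - 3*D) + Z = (-D*Z/6 - 3*D) + Z = (-3*D - D*Z/6) + Z = Z - 3*D - D*Z/6)
(142 + f(7, l))*Q = (142 + (7 - 3*1 - ⅙*1*7))*(-146) = (142 + (7 - 3 - 7/6))*(-146) = (142 + 17/6)*(-146) = (869/6)*(-146) = -63437/3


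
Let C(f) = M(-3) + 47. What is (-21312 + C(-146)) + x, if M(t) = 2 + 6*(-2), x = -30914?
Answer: -52189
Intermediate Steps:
M(t) = -10 (M(t) = 2 - 12 = -10)
C(f) = 37 (C(f) = -10 + 47 = 37)
(-21312 + C(-146)) + x = (-21312 + 37) - 30914 = -21275 - 30914 = -52189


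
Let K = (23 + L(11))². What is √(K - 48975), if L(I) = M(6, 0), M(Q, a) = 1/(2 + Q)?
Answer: 5*I*√124007/8 ≈ 220.09*I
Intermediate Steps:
L(I) = ⅛ (L(I) = 1/(2 + 6) = 1/8 = ⅛)
K = 34225/64 (K = (23 + ⅛)² = (185/8)² = 34225/64 ≈ 534.77)
√(K - 48975) = √(34225/64 - 48975) = √(-3100175/64) = 5*I*√124007/8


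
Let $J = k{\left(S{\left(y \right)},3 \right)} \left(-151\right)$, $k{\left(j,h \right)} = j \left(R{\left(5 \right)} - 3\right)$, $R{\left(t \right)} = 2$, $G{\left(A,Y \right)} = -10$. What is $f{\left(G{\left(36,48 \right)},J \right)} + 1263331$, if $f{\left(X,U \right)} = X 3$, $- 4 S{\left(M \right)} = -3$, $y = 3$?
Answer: $1263301$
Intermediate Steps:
$S{\left(M \right)} = \frac{3}{4}$ ($S{\left(M \right)} = \left(- \frac{1}{4}\right) \left(-3\right) = \frac{3}{4}$)
$k{\left(j,h \right)} = - j$ ($k{\left(j,h \right)} = j \left(2 - 3\right) = j \left(-1\right) = - j$)
$J = \frac{453}{4}$ ($J = \left(-1\right) \frac{3}{4} \left(-151\right) = \left(- \frac{3}{4}\right) \left(-151\right) = \frac{453}{4} \approx 113.25$)
$f{\left(X,U \right)} = 3 X$
$f{\left(G{\left(36,48 \right)},J \right)} + 1263331 = 3 \left(-10\right) + 1263331 = -30 + 1263331 = 1263301$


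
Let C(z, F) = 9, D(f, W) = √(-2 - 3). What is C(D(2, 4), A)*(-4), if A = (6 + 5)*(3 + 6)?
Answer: -36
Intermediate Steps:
D(f, W) = I*√5 (D(f, W) = √(-5) = I*√5)
A = 99 (A = 11*9 = 99)
C(D(2, 4), A)*(-4) = 9*(-4) = -36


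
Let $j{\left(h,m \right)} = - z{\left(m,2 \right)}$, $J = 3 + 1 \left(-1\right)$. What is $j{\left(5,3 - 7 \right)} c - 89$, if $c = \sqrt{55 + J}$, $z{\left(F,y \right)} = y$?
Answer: $-89 - 2 \sqrt{57} \approx -104.1$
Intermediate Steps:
$J = 2$ ($J = 3 - 1 = 2$)
$j{\left(h,m \right)} = -2$ ($j{\left(h,m \right)} = \left(-1\right) 2 = -2$)
$c = \sqrt{57}$ ($c = \sqrt{55 + 2} = \sqrt{57} \approx 7.5498$)
$j{\left(5,3 - 7 \right)} c - 89 = - 2 \sqrt{57} - 89 = -89 - 2 \sqrt{57}$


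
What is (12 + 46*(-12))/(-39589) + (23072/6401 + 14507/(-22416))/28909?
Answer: 2256719883894665/164215272783459216 ≈ 0.013742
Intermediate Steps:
(12 + 46*(-12))/(-39589) + (23072/6401 + 14507/(-22416))/28909 = (12 - 552)*(-1/39589) + (23072*(1/6401) + 14507*(-1/22416))*(1/28909) = -540*(-1/39589) + (23072/6401 - 14507/22416)*(1/28909) = 540/39589 + (424322645/143484816)*(1/28909) = 540/39589 + 424322645/4148002545744 = 2256719883894665/164215272783459216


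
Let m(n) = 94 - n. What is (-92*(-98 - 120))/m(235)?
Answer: -20056/141 ≈ -142.24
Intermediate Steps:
(-92*(-98 - 120))/m(235) = (-92*(-98 - 120))/(94 - 1*235) = (-92*(-218))/(94 - 235) = 20056/(-141) = 20056*(-1/141) = -20056/141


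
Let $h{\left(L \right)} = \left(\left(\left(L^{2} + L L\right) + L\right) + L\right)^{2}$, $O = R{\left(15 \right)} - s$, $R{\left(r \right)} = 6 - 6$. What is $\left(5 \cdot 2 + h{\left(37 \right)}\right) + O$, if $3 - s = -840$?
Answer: $7906511$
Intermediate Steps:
$s = 843$ ($s = 3 - -840 = 3 + 840 = 843$)
$R{\left(r \right)} = 0$
$O = -843$ ($O = 0 - 843 = -843$)
$h{\left(L \right)} = \left(2 L + 2 L^{2}\right)^{2}$ ($h{\left(L \right)} = \left(\left(\left(L^{2} + L^{2}\right) + L\right) + L\right)^{2} = \left(\left(2 L^{2} + L\right) + L\right)^{2} = \left(\left(L + 2 L^{2}\right) + L\right)^{2} = \left(2 L + 2 L^{2}\right)^{2}$)
$\left(5 \cdot 2 + h{\left(37 \right)}\right) + O = \left(5 \cdot 2 + 4 \cdot 37^{2} \left(1 + 37\right)^{2}\right) - 843 = \left(10 + 4 \cdot 1369 \cdot 38^{2}\right) - 843 = \left(10 + 4 \cdot 1369 \cdot 1444\right) - 843 = \left(10 + 7907344\right) - 843 = 7907354 - 843 = 7906511$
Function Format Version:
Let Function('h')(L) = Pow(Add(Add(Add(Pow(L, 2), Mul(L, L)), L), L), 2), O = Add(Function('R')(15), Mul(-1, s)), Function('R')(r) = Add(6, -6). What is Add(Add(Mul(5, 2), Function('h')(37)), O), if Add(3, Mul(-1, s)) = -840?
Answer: 7906511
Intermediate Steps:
s = 843 (s = Add(3, Mul(-1, -840)) = Add(3, 840) = 843)
Function('R')(r) = 0
O = -843 (O = Add(0, Mul(-1, 843)) = Add(0, -843) = -843)
Function('h')(L) = Pow(Add(Mul(2, L), Mul(2, Pow(L, 2))), 2) (Function('h')(L) = Pow(Add(Add(Add(Pow(L, 2), Pow(L, 2)), L), L), 2) = Pow(Add(Add(Mul(2, Pow(L, 2)), L), L), 2) = Pow(Add(Add(L, Mul(2, Pow(L, 2))), L), 2) = Pow(Add(Mul(2, L), Mul(2, Pow(L, 2))), 2))
Add(Add(Mul(5, 2), Function('h')(37)), O) = Add(Add(Mul(5, 2), Mul(4, Pow(37, 2), Pow(Add(1, 37), 2))), -843) = Add(Add(10, Mul(4, 1369, Pow(38, 2))), -843) = Add(Add(10, Mul(4, 1369, 1444)), -843) = Add(Add(10, 7907344), -843) = Add(7907354, -843) = 7906511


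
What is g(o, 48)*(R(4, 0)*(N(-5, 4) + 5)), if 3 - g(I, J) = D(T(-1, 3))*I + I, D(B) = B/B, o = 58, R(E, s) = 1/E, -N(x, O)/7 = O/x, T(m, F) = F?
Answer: -5989/20 ≈ -299.45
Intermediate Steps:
N(x, O) = -7*O/x
R(E, s) = 1/E
D(B) = 1
g(I, J) = 3 - 2*I (g(I, J) = 3 - (1*I + I) = 3 - (I + I) = 3 - 2*I)
g(o, 48)*(R(4, 0)*(N(-5, 4) + 5)) = (3 - 2*58)*((-7*4/(-5) + 5)/4) = (3 - 116)*((-7*4*(-⅕) + 5)/4) = -113*(28/5 + 5)/4 = -113*53/(4*5) = -113*53/20 = -5989/20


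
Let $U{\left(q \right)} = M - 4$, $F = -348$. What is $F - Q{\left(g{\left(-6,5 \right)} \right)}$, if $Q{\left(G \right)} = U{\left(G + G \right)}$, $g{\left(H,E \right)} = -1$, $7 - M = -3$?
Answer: $-354$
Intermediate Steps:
$M = 10$ ($M = 7 - -3 = 7 + 3 = 10$)
$U{\left(q \right)} = 6$ ($U{\left(q \right)} = 10 - 4 = 6$)
$Q{\left(G \right)} = 6$
$F - Q{\left(g{\left(-6,5 \right)} \right)} = -348 - 6 = -354$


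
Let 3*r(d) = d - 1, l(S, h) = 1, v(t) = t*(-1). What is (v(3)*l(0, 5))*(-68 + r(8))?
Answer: 197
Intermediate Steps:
v(t) = -t
r(d) = -⅓ + d/3 (r(d) = (d - 1)/3 = (-1 + d)/3 = -⅓ + d/3)
(v(3)*l(0, 5))*(-68 + r(8)) = (-1*3*1)*(-68 + (-⅓ + (⅓)*8)) = (-3*1)*(-68 + (-⅓ + 8/3)) = -3*(-68 + 7/3) = -3*(-197/3) = 197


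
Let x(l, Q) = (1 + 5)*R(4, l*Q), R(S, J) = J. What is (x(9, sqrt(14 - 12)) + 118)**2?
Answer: 19756 + 12744*sqrt(2) ≈ 37779.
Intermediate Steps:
x(l, Q) = 6*Q*l (x(l, Q) = (1 + 5)*(l*Q) = 6*(Q*l) = 6*Q*l)
(x(9, sqrt(14 - 12)) + 118)**2 = (6*sqrt(14 - 12)*9 + 118)**2 = (6*sqrt(2)*9 + 118)**2 = (54*sqrt(2) + 118)**2 = (118 + 54*sqrt(2))**2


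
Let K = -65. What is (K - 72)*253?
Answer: -34661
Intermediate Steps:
(K - 72)*253 = (-65 - 72)*253 = -137*253 = -34661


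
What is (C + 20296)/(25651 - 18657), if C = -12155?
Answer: 8141/6994 ≈ 1.1640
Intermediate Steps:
(C + 20296)/(25651 - 18657) = (-12155 + 20296)/(25651 - 18657) = 8141/6994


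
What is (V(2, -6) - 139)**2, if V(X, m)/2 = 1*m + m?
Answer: 26569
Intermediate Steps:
V(X, m) = 4*m (V(X, m) = 2*(1*m + m) = 2*(m + m) = 2*(2*m) = 4*m)
(V(2, -6) - 139)**2 = (4*(-6) - 139)**2 = (-24 - 139)**2 = (-163)**2 = 26569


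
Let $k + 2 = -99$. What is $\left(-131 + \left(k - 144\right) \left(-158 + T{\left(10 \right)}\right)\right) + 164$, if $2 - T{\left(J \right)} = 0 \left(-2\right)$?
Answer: $38253$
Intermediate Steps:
$k = -101$ ($k = -2 - 99 = -101$)
$T{\left(J \right)} = 2$ ($T{\left(J \right)} = 2 - 0 \left(-2\right) = 2 - 0 = 2 + 0 = 2$)
$\left(-131 + \left(k - 144\right) \left(-158 + T{\left(10 \right)}\right)\right) + 164 = \left(-131 + \left(-101 - 144\right) \left(-158 + 2\right)\right) + 164 = \left(-131 - -38220\right) + 164 = \left(-131 + 38220\right) + 164 = 38089 + 164 = 38253$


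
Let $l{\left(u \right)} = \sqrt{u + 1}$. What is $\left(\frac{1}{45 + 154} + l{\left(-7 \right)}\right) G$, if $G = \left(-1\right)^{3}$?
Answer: $- \frac{1}{199} - i \sqrt{6} \approx -0.0050251 - 2.4495 i$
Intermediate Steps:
$G = -1$
$l{\left(u \right)} = \sqrt{1 + u}$
$\left(\frac{1}{45 + 154} + l{\left(-7 \right)}\right) G = \left(\frac{1}{45 + 154} + \sqrt{1 - 7}\right) \left(-1\right) = \left(\frac{1}{199} + \sqrt{-6}\right) \left(-1\right) = \left(\frac{1}{199} + i \sqrt{6}\right) \left(-1\right) = - \frac{1}{199} - i \sqrt{6}$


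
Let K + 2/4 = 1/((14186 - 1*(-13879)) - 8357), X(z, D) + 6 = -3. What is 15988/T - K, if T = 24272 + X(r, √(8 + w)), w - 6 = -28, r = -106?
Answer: 554154843/478175204 ≈ 1.1589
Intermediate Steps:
w = -22 (w = 6 - 28 = -22)
X(z, D) = -9 (X(z, D) = -6 - 3 = -9)
K = -9853/19708 (K = -½ + 1/((14186 - 1*(-13879)) - 8357) = -½ + 1/((14186 + 13879) - 8357) = -½ + 1/(28065 - 8357) = -½ + 1/19708 = -9853/19708 ≈ -0.49995)
T = 24263 (T = 24272 - 9 = 24263)
15988/T - K = 15988/24263 - 1*(-9853/19708) = 15988*(1/24263) + 9853/19708 = 15988/24263 + 9853/19708 = 554154843/478175204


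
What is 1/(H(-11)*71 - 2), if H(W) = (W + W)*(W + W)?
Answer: 1/34362 ≈ 2.9102e-5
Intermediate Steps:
H(W) = 4*W**2 (H(W) = (2*W)*(2*W) = 4*W**2)
1/(H(-11)*71 - 2) = 1/((4*(-11)**2)*71 - 2) = 1/((4*121)*71 - 2) = 1/(484*71 - 2) = 1/(34364 - 2) = 1/34362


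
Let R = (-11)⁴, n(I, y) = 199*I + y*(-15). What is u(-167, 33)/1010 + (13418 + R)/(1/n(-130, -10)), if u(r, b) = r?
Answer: -728894254967/1010 ≈ -7.2168e+8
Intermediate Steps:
n(I, y) = -15*y + 199*I (n(I, y) = 199*I - 15*y = -15*y + 199*I)
R = 14641
u(-167, 33)/1010 + (13418 + R)/(1/n(-130, -10)) = -167/1010 + (13418 + 14641)/(1/(-15*(-10) + 199*(-130))) = -167*1/1010 + 28059/(1/(150 - 25870)) = -167/1010 + 28059/(1/(-25720)) = -167/1010 + 28059/(-1/25720) = -167/1010 + 28059*(-25720) = -167/1010 - 721677480 = -728894254967/1010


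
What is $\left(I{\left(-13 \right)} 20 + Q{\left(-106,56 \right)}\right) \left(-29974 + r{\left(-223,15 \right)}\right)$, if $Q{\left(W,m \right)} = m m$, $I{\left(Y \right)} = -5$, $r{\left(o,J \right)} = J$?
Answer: $-90955524$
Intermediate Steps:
$Q{\left(W,m \right)} = m^{2}$
$\left(I{\left(-13 \right)} 20 + Q{\left(-106,56 \right)}\right) \left(-29974 + r{\left(-223,15 \right)}\right) = \left(\left(-5\right) 20 + 56^{2}\right) \left(-29974 + 15\right) = \left(-100 + 3136\right) \left(-29959\right) = 3036 \left(-29959\right) = -90955524$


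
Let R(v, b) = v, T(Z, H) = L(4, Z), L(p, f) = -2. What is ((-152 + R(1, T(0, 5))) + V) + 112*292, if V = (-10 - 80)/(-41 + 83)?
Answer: 227856/7 ≈ 32551.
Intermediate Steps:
T(Z, H) = -2
V = -15/7 (V = -90/42 = -90*1/42 = -15/7 ≈ -2.1429)
((-152 + R(1, T(0, 5))) + V) + 112*292 = ((-152 + 1) - 15/7) + 112*292 = (-151 - 15/7) + 32704 = -1072/7 + 32704 = 227856/7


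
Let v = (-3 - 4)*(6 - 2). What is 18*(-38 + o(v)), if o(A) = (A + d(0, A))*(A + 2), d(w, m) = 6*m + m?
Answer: 104148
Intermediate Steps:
d(w, m) = 7*m
v = -28 (v = -7*4 = -28)
o(A) = 8*A*(2 + A) (o(A) = (A + 7*A)*(A + 2) = (8*A)*(2 + A) = 8*A*(2 + A))
18*(-38 + o(v)) = 18*(-38 + 8*(-28)*(2 - 28)) = 18*(-38 + 8*(-28)*(-26)) = 18*(-38 + 5824) = 18*5786 = 104148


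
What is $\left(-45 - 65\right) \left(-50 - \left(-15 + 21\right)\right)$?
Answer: $6160$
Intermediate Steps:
$\left(-45 - 65\right) \left(-50 - \left(-15 + 21\right)\right) = - 110 \left(-50 - 6\right) = \left(-110\right) \left(-56\right) = 6160$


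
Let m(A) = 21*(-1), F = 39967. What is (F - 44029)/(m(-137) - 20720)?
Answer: 4062/20741 ≈ 0.19584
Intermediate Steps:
m(A) = -21
(F - 44029)/(m(-137) - 20720) = (39967 - 44029)/(-21 - 20720) = -4062/(-20741) = -4062*(-1/20741) = 4062/20741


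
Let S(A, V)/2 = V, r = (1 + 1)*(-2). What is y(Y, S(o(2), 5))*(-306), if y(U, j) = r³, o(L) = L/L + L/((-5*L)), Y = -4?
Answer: 19584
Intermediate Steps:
r = -4 (r = 2*(-2) = -4)
o(L) = ⅘ (o(L) = 1 + L*(-1/(5*L)) = 1 - ⅕ = ⅘)
S(A, V) = 2*V
y(U, j) = -64 (y(U, j) = (-4)³ = -64)
y(Y, S(o(2), 5))*(-306) = -64*(-306) = 19584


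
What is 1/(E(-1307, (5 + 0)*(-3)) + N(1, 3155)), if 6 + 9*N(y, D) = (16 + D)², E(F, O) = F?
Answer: 3/3347824 ≈ 8.9610e-7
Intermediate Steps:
N(y, D) = -⅔ + (16 + D)²/9
1/(E(-1307, (5 + 0)*(-3)) + N(1, 3155)) = 1/(-1307 + (-⅔ + (16 + 3155)²/9)) = 1/(-1307 + (-⅔ + (⅑)*3171²)) = 1/(-1307 + (-⅔ + (⅑)*10055241)) = 1/(-1307 + (-⅔ + 1117249)) = 1/(-1307 + 3351745/3) = 1/(3347824/3) = 3/3347824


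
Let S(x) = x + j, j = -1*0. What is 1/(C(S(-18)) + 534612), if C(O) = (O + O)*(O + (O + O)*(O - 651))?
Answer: -1/331764 ≈ -3.0142e-6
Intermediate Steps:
j = 0
S(x) = x (S(x) = x + 0 = x)
C(O) = 2*O*(O + 2*O*(-651 + O)) (C(O) = (2*O)*(O + (2*O)*(-651 + O)) = (2*O)*(O + 2*O*(-651 + O)) = 2*O*(O + 2*O*(-651 + O)))
1/(C(S(-18)) + 534612) = 1/((-18)²*(-2602 + 4*(-18)) + 534612) = 1/(324*(-2602 - 72) + 534612) = 1/(324*(-2674) + 534612) = 1/(-866376 + 534612) = 1/(-331764) = -1/331764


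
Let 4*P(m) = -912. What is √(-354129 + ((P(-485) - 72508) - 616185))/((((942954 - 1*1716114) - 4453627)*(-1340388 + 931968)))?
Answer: I*√41722/426944869308 ≈ 4.7842e-10*I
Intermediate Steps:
P(m) = -228 (P(m) = (¼)*(-912) = -228)
√(-354129 + ((P(-485) - 72508) - 616185))/((((942954 - 1*1716114) - 4453627)*(-1340388 + 931968))) = √(-354129 + ((-228 - 72508) - 616185))/((((942954 - 1*1716114) - 4453627)*(-1340388 + 931968))) = √(-354129 + (-72736 - 616185))/((((942954 - 1716114) - 4453627)*(-408420))) = √(-354129 - 688921)/(((-773160 - 4453627)*(-408420))) = √(-1043050)/((-5226787*(-408420))) = (5*I*√41722)/2134724346540 = (5*I*√41722)*(1/2134724346540) = I*√41722/426944869308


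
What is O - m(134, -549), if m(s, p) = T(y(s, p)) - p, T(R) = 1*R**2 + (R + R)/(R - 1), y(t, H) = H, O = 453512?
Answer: 41679001/275 ≈ 1.5156e+5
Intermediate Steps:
T(R) = R**2 + 2*R/(-1 + R) (T(R) = R**2 + (2*R)/(-1 + R) = R**2 + 2*R/(-1 + R))
m(s, p) = -p + p*(2 + p**2 - p)/(-1 + p) (m(s, p) = p*(2 + p**2 - p)/(-1 + p) - p = -p + p*(2 + p**2 - p)/(-1 + p))
O - m(134, -549) = 453512 - (-549)*(3 + (-549)**2 - 2*(-549))/(-1 - 549) = 453512 - (-549)*(3 + 301401 + 1098)/(-550) = 453512 - (-549)*(-1)*302502/550 = 453512 - 1*83036799/275 = 453512 - 83036799/275 = 41679001/275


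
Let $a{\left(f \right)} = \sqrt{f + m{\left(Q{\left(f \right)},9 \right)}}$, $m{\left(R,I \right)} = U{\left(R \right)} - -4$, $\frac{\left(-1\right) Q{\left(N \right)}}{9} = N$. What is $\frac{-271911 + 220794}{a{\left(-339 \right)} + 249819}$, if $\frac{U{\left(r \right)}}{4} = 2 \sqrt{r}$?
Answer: $- \frac{51117}{249819 + \sqrt{-335 + 24 \sqrt{339}}} \approx -0.20461$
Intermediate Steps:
$Q{\left(N \right)} = - 9 N$
$U{\left(r \right)} = 8 \sqrt{r}$ ($U{\left(r \right)} = 4 \cdot 2 \sqrt{r} = 8 \sqrt{r}$)
$m{\left(R,I \right)} = 4 + 8 \sqrt{R}$ ($m{\left(R,I \right)} = 8 \sqrt{R} - -4 = 8 \sqrt{R} + 4 = 4 + 8 \sqrt{R}$)
$a{\left(f \right)} = \sqrt{4 + f + 24 \sqrt{- f}}$ ($a{\left(f \right)} = \sqrt{f + \left(4 + 8 \sqrt{- 9 f}\right)} = \sqrt{f + \left(4 + 8 \cdot 3 \sqrt{- f}\right)} = \sqrt{f + \left(4 + 24 \sqrt{- f}\right)} = \sqrt{4 + f + 24 \sqrt{- f}}$)
$\frac{-271911 + 220794}{a{\left(-339 \right)} + 249819} = \frac{-271911 + 220794}{\sqrt{4 - 339 + 24 \sqrt{\left(-1\right) \left(-339\right)}} + 249819} = - \frac{51117}{\sqrt{4 - 339 + 24 \sqrt{339}} + 249819} = - \frac{51117}{\sqrt{-335 + 24 \sqrt{339}} + 249819} = - \frac{51117}{249819 + \sqrt{-335 + 24 \sqrt{339}}}$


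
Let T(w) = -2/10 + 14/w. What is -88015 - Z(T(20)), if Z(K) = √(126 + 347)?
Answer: -88015 - √473 ≈ -88037.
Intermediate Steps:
T(w) = -⅕ + 14/w (T(w) = -2*⅒ + 14/w = -⅕ + 14/w)
Z(K) = √473
-88015 - Z(T(20)) = -88015 - √473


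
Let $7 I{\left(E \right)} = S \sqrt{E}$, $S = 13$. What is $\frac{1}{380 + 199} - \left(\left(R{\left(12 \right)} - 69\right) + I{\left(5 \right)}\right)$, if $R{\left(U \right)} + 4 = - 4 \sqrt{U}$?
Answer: $\frac{42268}{579} + 8 \sqrt{3} - \frac{13 \sqrt{5}}{7} \approx 82.705$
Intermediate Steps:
$R{\left(U \right)} = -4 - 4 \sqrt{U}$
$I{\left(E \right)} = \frac{13 \sqrt{E}}{7}$
$\frac{1}{380 + 199} - \left(\left(R{\left(12 \right)} - 69\right) + I{\left(5 \right)}\right) = \frac{1}{380 + 199} - \left(\left(\left(-4 - 4 \sqrt{12}\right) - 69\right) + \frac{13 \sqrt{5}}{7}\right) = \frac{1}{579} - \left(\left(\left(-4 - 4 \cdot 2 \sqrt{3}\right) - 69\right) + \frac{13 \sqrt{5}}{7}\right) = \frac{1}{579} - \left(\left(\left(-4 - 8 \sqrt{3}\right) - 69\right) + \frac{13 \sqrt{5}}{7}\right) = \frac{1}{579} - \left(\left(-73 - 8 \sqrt{3}\right) + \frac{13 \sqrt{5}}{7}\right) = \frac{1}{579} - \left(-73 - 8 \sqrt{3} + \frac{13 \sqrt{5}}{7}\right) = \frac{1}{579} + \left(73 + 8 \sqrt{3} - \frac{13 \sqrt{5}}{7}\right) = \frac{42268}{579} + 8 \sqrt{3} - \frac{13 \sqrt{5}}{7}$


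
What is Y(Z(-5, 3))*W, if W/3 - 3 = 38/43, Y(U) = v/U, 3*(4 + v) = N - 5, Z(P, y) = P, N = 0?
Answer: 2839/215 ≈ 13.205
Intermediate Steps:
v = -17/3 (v = -4 + (0 - 5)/3 = -4 + (1/3)*(-5) = -4 - 5/3 = -17/3 ≈ -5.6667)
Y(U) = -17/(3*U)
W = 501/43 (W = 9 + 3*(38/43) = 9 + 114/43 = 501/43 ≈ 11.651)
Y(Z(-5, 3))*W = -17/3/(-5)*(501/43) = -17/3*(-1/5)*(501/43) = (17/15)*(501/43) = 2839/215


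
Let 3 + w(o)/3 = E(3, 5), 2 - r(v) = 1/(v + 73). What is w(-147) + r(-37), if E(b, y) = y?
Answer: 287/36 ≈ 7.9722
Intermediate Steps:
r(v) = 2 - 1/(73 + v) (r(v) = 2 - 1/(v + 73) = 2 - 1/(73 + v))
w(o) = 6 (w(o) = -9 + 3*5 = -9 + 15 = 6)
w(-147) + r(-37) = 6 + (145 + 2*(-37))/(73 - 37) = 6 + (145 - 74)/36 = 6 + (1/36)*71 = 6 + 71/36 = 287/36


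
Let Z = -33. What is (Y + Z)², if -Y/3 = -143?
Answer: 156816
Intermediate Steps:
Y = 429 (Y = -3*(-143) = 429)
(Y + Z)² = (429 - 33)² = 396² = 156816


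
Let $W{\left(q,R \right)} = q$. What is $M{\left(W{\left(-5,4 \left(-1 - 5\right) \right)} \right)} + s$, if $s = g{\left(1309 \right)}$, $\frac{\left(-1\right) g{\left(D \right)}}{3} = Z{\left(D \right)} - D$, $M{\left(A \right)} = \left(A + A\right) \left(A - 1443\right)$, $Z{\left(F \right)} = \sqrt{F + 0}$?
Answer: $18407 - 3 \sqrt{1309} \approx 18298.0$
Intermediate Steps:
$Z{\left(F \right)} = \sqrt{F}$
$M{\left(A \right)} = 2 A \left(-1443 + A\right)$
$g{\left(D \right)} = - 3 \sqrt{D} + 3 D$ ($g{\left(D \right)} = - 3 \left(\sqrt{D} - D\right) = - 3 \sqrt{D} + 3 D$)
$s = 3927 - 3 \sqrt{1309}$ ($s = - 3 \sqrt{1309} + 3 \cdot 1309 = - 3 \sqrt{1309} + 3927 = 3927 - 3 \sqrt{1309} \approx 3818.5$)
$M{\left(W{\left(-5,4 \left(-1 - 5\right) \right)} \right)} + s = 2 \left(-5\right) \left(-1443 - 5\right) + \left(3927 - 3 \sqrt{1309}\right) = 2 \left(-5\right) \left(-1448\right) + \left(3927 - 3 \sqrt{1309}\right) = 14480 + \left(3927 - 3 \sqrt{1309}\right) = 18407 - 3 \sqrt{1309}$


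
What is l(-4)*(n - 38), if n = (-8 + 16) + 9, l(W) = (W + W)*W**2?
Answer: 2688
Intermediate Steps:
l(W) = 2*W**3 (l(W) = (2*W)*W**2 = 2*W**3)
n = 17 (n = 8 + 9 = 17)
l(-4)*(n - 38) = (2*(-4)**3)*(17 - 38) = (2*(-64))*(-21) = -128*(-21) = 2688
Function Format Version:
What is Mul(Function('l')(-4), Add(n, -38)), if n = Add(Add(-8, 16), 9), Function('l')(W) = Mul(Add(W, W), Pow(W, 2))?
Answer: 2688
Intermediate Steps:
Function('l')(W) = Mul(2, Pow(W, 3)) (Function('l')(W) = Mul(Mul(2, W), Pow(W, 2)) = Mul(2, Pow(W, 3)))
n = 17 (n = Add(8, 9) = 17)
Mul(Function('l')(-4), Add(n, -38)) = Mul(Mul(2, Pow(-4, 3)), Add(17, -38)) = Mul(Mul(2, -64), -21) = Mul(-128, -21) = 2688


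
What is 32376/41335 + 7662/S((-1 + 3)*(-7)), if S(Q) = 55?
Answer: 12739578/90937 ≈ 140.09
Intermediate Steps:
32376/41335 + 7662/S((-1 + 3)*(-7)) = 32376/41335 + 7662/55 = 12739578/90937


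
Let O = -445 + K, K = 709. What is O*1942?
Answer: 512688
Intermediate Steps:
O = 264 (O = -445 + 709 = 264)
O*1942 = 264*1942 = 512688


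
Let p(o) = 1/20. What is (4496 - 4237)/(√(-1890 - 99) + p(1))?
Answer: 5180/795601 - 310800*I*√221/795601 ≈ 0.0065108 - 5.8074*I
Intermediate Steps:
p(o) = 1/20
(4496 - 4237)/(√(-1890 - 99) + p(1)) = (4496 - 4237)/(√(-1890 - 99) + 1/20) = 259/(√(-1989) + 1/20) = 259/(3*I*√221 + 1/20) = 259/(1/20 + 3*I*√221)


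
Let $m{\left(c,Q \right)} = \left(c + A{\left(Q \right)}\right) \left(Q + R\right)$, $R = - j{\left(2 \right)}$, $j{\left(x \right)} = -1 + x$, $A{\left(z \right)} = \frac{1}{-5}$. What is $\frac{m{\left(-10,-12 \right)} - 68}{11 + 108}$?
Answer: $\frac{19}{35} \approx 0.54286$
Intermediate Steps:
$A{\left(z \right)} = - \frac{1}{5}$
$R = -1$ ($R = - (-1 + 2) = \left(-1\right) 1 = -1$)
$m{\left(c,Q \right)} = \left(-1 + Q\right) \left(- \frac{1}{5} + c\right)$ ($m{\left(c,Q \right)} = \left(c - \frac{1}{5}\right) \left(Q - 1\right) = \left(- \frac{1}{5} + c\right) \left(-1 + Q\right) = \left(-1 + Q\right) \left(- \frac{1}{5} + c\right)$)
$\frac{m{\left(-10,-12 \right)} - 68}{11 + 108} = \frac{\left(\frac{1}{5} - -10 - - \frac{12}{5} - -120\right) - 68}{11 + 108} = \frac{\left(\frac{1}{5} + 10 + \frac{12}{5} + 120\right) - 68}{119} = \frac{\frac{663}{5} - 68}{119} = \frac{1}{119} \cdot \frac{323}{5} = \frac{19}{35}$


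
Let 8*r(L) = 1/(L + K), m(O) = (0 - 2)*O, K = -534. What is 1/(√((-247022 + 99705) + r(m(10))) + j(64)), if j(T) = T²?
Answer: 18153472/75009530257 - 4*I*√180855777765/75009530257 ≈ 0.00024202 - 2.2678e-5*I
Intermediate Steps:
m(O) = -2*O
r(L) = 1/(8*(-534 + L)) (r(L) = 1/(8*(L - 534)) = 1/(8*(-534 + L)))
1/(√((-247022 + 99705) + r(m(10))) + j(64)) = 1/(√((-247022 + 99705) + 1/(8*(-534 - 2*10))) + 64²) = 1/(√(-147317 + 1/(8*(-534 - 20))) + 4096) = 1/(√(-147317 + (⅛)/(-554)) + 4096) = 1/(√(-147317 + (⅛)*(-1/554)) + 4096) = 1/(√(-147317 - 1/4432) + 4096) = 1/(√(-652908945/4432) + 4096) = 1/(I*√180855777765/1108 + 4096) = 1/(4096 + I*√180855777765/1108)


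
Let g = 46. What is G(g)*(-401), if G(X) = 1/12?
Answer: -401/12 ≈ -33.417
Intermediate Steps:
G(X) = 1/12
G(g)*(-401) = (1/12)*(-401) = -401/12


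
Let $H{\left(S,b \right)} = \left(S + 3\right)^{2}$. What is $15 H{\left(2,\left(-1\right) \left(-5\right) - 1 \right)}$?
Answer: $375$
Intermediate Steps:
$H{\left(S,b \right)} = \left(3 + S\right)^{2}$
$15 H{\left(2,\left(-1\right) \left(-5\right) - 1 \right)} = 15 \left(3 + 2\right)^{2} = 15 \cdot 5^{2} = 15 \cdot 25 = 375$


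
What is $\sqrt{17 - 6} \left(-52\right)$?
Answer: $- 52 \sqrt{11} \approx -172.46$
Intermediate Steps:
$\sqrt{17 - 6} \left(-52\right) = \sqrt{11} \left(-52\right) = - 52 \sqrt{11}$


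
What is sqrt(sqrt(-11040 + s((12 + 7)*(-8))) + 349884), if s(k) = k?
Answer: sqrt(349884 + 2*I*sqrt(2798)) ≈ 591.51 + 0.089*I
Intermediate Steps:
sqrt(sqrt(-11040 + s((12 + 7)*(-8))) + 349884) = sqrt(sqrt(-11040 + (12 + 7)*(-8)) + 349884) = sqrt(sqrt(-11040 + 19*(-8)) + 349884) = sqrt(sqrt(-11040 - 152) + 349884) = sqrt(sqrt(-11192) + 349884) = sqrt(2*I*sqrt(2798) + 349884) = sqrt(349884 + 2*I*sqrt(2798))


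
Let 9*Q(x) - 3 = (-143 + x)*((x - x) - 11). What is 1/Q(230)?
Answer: -1/106 ≈ -0.0094340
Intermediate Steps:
Q(x) = 1576/9 - 11*x/9 (Q(x) = 1/3 + ((-143 + x)*((x - x) - 11))/9 = 1/3 + ((-143 + x)*(0 - 11))/9 = 1/3 + ((-143 + x)*(-11))/9 = 1/3 + (1573 - 11*x)/9 = 1/3 + (1573/9 - 11*x/9) = 1576/9 - 11*x/9)
1/Q(230) = 1/(1576/9 - 11/9*230) = 1/(1576/9 - 2530/9) = 1/(-106) = -1/106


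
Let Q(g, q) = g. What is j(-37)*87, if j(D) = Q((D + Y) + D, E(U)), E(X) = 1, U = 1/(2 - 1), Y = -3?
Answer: -6699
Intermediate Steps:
U = 1 (U = 1/1 = 1)
j(D) = -3 + 2*D (j(D) = (D - 3) + D = (-3 + D) + D = -3 + 2*D)
j(-37)*87 = (-3 + 2*(-37))*87 = (-3 - 74)*87 = -77*87 = -6699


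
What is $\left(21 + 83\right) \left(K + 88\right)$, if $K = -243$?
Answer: $-16120$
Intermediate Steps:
$\left(21 + 83\right) \left(K + 88\right) = \left(21 + 83\right) \left(-243 + 88\right) = 104 \left(-155\right) = -16120$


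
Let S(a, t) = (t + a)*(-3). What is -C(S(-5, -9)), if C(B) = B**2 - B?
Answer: -1722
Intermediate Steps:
S(a, t) = -3*a - 3*t (S(a, t) = (a + t)*(-3) = -3*a - 3*t)
-C(S(-5, -9)) = -(-3*(-5) - 3*(-9))*(-1 + (-3*(-5) - 3*(-9))) = -(15 + 27)*(-1 + (15 + 27)) = -42*(-1 + 42) = -42*41 = -1*1722 = -1722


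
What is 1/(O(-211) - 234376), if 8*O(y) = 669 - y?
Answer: -1/234266 ≈ -4.2687e-6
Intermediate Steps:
O(y) = 669/8 - y/8 (O(y) = (669 - y)/8 = 669/8 - y/8)
1/(O(-211) - 234376) = 1/((669/8 - 1/8*(-211)) - 234376) = 1/((669/8 + 211/8) - 234376) = 1/(110 - 234376) = 1/(-234266) = -1/234266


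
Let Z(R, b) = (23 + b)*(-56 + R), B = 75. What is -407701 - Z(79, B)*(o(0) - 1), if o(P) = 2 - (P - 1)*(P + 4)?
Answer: -418971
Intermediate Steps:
Z(R, b) = (-56 + R)*(23 + b)
o(P) = 2 - (-1 + P)*(4 + P)
-407701 - Z(79, B)*(o(0) - 1) = -407701 - (-1288 - 56*75 + 23*79 + 79*75)*((6 - 1*0² - 3*0) - 1) = -407701 - (-1288 - 4200 + 1817 + 5925)*((6 - 1*0 + 0) - 1) = -407701 - 2254*((6 + 0 + 0) - 1) = -407701 - 2254*(6 - 1) = -407701 - 2254*5 = -407701 - 1*11270 = -407701 - 11270 = -418971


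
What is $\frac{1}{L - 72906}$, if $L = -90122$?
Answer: $- \frac{1}{163028} \approx -6.1339 \cdot 10^{-6}$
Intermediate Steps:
$\frac{1}{L - 72906} = \frac{1}{-90122 - 72906} = \frac{1}{-163028} = - \frac{1}{163028}$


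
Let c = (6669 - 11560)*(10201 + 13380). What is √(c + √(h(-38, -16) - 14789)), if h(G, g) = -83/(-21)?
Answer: √(-50862589911 + 231*I*√53886)/21 ≈ 0.0056611 + 10739.0*I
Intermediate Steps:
h(G, g) = 83/21 (h(G, g) = -83*(-1/21) = 83/21)
c = -115334671 (c = -4891*23581 = -115334671)
√(c + √(h(-38, -16) - 14789)) = √(-115334671 + √(83/21 - 14789)) = √(-115334671 + √(-310486/21)) = √(-115334671 + 11*I*√53886/21)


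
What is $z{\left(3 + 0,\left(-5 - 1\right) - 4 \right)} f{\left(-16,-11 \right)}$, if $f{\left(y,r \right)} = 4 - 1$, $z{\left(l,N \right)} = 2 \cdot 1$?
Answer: $6$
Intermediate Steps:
$z{\left(l,N \right)} = 2$
$f{\left(y,r \right)} = 3$
$z{\left(3 + 0,\left(-5 - 1\right) - 4 \right)} f{\left(-16,-11 \right)} = 2 \cdot 3 = 6$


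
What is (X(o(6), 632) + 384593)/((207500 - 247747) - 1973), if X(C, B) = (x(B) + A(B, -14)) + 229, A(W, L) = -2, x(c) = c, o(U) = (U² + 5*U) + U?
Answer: -96363/10555 ≈ -9.1296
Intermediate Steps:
o(U) = U² + 6*U
X(C, B) = 227 + B (X(C, B) = (B - 2) + 229 = (-2 + B) + 229 = 227 + B)
(X(o(6), 632) + 384593)/((207500 - 247747) - 1973) = ((227 + 632) + 384593)/((207500 - 247747) - 1973) = (859 + 384593)/(-40247 - 1973) = 385452/(-42220) = 385452*(-1/42220) = -96363/10555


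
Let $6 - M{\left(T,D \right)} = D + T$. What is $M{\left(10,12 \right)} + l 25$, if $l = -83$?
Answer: $-2091$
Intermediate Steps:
$M{\left(T,D \right)} = 6 - D - T$ ($M{\left(T,D \right)} = 6 - \left(D + T\right) = 6 - D - T$)
$M{\left(10,12 \right)} + l 25 = \left(6 - 12 - 10\right) - 2075 = -16 - 2075 = -2091$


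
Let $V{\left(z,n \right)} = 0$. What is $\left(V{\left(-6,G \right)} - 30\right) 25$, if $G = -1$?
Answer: $-750$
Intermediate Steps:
$\left(V{\left(-6,G \right)} - 30\right) 25 = \left(0 - 30\right) 25 = \left(-30\right) 25 = -750$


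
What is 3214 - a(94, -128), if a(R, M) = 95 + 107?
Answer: 3012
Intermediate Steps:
a(R, M) = 202
3214 - a(94, -128) = 3214 - 1*202 = 3214 - 202 = 3012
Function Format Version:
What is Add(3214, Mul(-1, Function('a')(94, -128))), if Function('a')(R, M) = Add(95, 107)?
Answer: 3012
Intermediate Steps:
Function('a')(R, M) = 202
Add(3214, Mul(-1, Function('a')(94, -128))) = Add(3214, Mul(-1, 202)) = Add(3214, -202) = 3012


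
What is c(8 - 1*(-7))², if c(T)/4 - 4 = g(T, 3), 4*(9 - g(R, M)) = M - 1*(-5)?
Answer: 1936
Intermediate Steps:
g(R, M) = 31/4 - M/4 (g(R, M) = 9 - (M - 1*(-5))/4 = 9 - (M + 5)/4 = 9 - (5 + M)/4 = 9 + (-5/4 - M/4) = 31/4 - M/4)
c(T) = 44 (c(T) = 16 + 4*(31/4 - ¼*3) = 16 + 4*(31/4 - ¾) = 16 + 4*7 = 16 + 28 = 44)
c(8 - 1*(-7))² = 44² = 1936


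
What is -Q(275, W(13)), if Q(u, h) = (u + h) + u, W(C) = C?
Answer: -563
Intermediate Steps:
Q(u, h) = h + 2*u (Q(u, h) = (h + u) + u = h + 2*u)
-Q(275, W(13)) = -(13 + 2*275) = -(13 + 550) = -1*563 = -563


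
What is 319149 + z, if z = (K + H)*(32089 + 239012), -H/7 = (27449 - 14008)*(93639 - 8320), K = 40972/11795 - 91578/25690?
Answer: -9420425223830749468629/4328765 ≈ -2.1762e+15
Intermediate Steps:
K = -394169/4328765 (K = 40972*(1/11795) - 91578*1/25690 = 40972/11795 - 45789/12845 = -394169/4328765 ≈ -0.091058)
H = -8027408753 (H = -7*(27449 - 14008)*(93639 - 8320) = -94087*85319 = -7*1146772679 = -8027408753)
z = -9420425225212270489614/4328765 (z = (-394169/4328765 - 8027408753)*(32089 + 239012) = -34748766051074214/4328765*271101 = -9420425225212270489614/4328765 ≈ -2.1762e+15)
319149 + z = 319149 - 9420425225212270489614/4328765 = -9420425223830749468629/4328765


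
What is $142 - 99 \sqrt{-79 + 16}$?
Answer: $142 - 297 i \sqrt{7} \approx 142.0 - 785.79 i$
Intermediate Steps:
$142 - 99 \sqrt{-79 + 16} = 142 - 99 \sqrt{-63} = 142 - 99 \cdot 3 i \sqrt{7} = 142 - 297 i \sqrt{7}$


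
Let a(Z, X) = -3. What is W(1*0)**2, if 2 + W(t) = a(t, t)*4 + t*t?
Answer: 196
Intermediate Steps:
W(t) = -14 + t**2 (W(t) = -2 + (-3*4 + t*t) = -2 + (-12 + t**2) = -14 + t**2)
W(1*0)**2 = (-14 + (1*0)**2)**2 = (-14 + 0**2)**2 = (-14 + 0)**2 = (-14)**2 = 196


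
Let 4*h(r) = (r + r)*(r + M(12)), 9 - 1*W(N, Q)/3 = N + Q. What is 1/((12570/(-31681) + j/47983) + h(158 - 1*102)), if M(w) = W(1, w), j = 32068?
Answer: 116934571/144095145318 ≈ 0.00081151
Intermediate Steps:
W(N, Q) = 27 - 3*N - 3*Q (W(N, Q) = 27 - 3*(N + Q) = 27 + (-3*N - 3*Q) = 27 - 3*N - 3*Q)
M(w) = 24 - 3*w (M(w) = 27 - 3*1 - 3*w = 27 - 3 - 3*w = 24 - 3*w)
h(r) = r*(-12 + r)/2 (h(r) = ((r + r)*(r + (24 - 3*12)))/4 = ((2*r)*(r + (24 - 36)))/4 = ((2*r)*(r - 12))/4 = ((2*r)*(-12 + r))/4 = (2*r*(-12 + r))/4 = r*(-12 + r)/2)
1/((12570/(-31681) + j/47983) + h(158 - 1*102)) = 1/((12570/(-31681) + 32068/47983) + (158 - 1*102)*(-12 + (158 - 1*102))/2) = 1/((12570*(-1/31681) + 32068*(1/47983)) + (158 - 102)*(-12 + (158 - 102))/2) = 1/((-12570/31681 + 32068/47983) + (1/2)*56*(-12 + 56)) = 1/(31753846/116934571 + (1/2)*56*44) = 1/(31753846/116934571 + 1232) = 1/(144095145318/116934571) = 116934571/144095145318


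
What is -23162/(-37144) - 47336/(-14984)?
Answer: 131581737/34785356 ≈ 3.7827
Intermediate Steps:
-23162/(-37144) - 47336/(-14984) = -23162*(-1/37144) - 47336*(-1/14984) = 11581/18572 + 5917/1873 = 131581737/34785356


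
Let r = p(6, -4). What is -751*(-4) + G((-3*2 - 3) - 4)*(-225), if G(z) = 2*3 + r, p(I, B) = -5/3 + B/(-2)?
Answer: 1579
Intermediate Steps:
p(I, B) = -5/3 - B/2 (p(I, B) = -5*⅓ + B*(-½) = -5/3 - B/2)
r = ⅓ (r = -5/3 - ½*(-4) = -5/3 + 2 = ⅓ ≈ 0.33333)
G(z) = 19/3 (G(z) = 2*3 + ⅓ = 6 + ⅓ = 19/3)
-751*(-4) + G((-3*2 - 3) - 4)*(-225) = -751*(-4) + (19/3)*(-225) = 3004 - 1425 = 1579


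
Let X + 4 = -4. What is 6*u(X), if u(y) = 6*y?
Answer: -288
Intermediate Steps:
X = -8 (X = -4 - 4 = -8)
6*u(X) = 6*(6*(-8)) = 6*(-48) = -288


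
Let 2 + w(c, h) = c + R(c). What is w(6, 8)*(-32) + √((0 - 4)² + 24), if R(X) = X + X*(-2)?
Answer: 64 + 2*√10 ≈ 70.325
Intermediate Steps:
R(X) = -X (R(X) = X - 2*X = -X)
w(c, h) = -2 (w(c, h) = -2 + (c - c) = -2 + 0 = -2)
w(6, 8)*(-32) + √((0 - 4)² + 24) = -2*(-32) + √((0 - 4)² + 24) = 64 + √((-4)² + 24) = 64 + √(16 + 24) = 64 + √40 = 64 + 2*√10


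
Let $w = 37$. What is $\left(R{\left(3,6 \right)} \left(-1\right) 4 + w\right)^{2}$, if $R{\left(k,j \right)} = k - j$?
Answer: $2401$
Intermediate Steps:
$\left(R{\left(3,6 \right)} \left(-1\right) 4 + w\right)^{2} = \left(\left(3 - 6\right) \left(-1\right) 4 + 37\right)^{2} = \left(\left(-3\right) \left(-1\right) 4 + 37\right)^{2} = \left(3 \cdot 4 + 37\right)^{2} = \left(12 + 37\right)^{2} = 49^{2} = 2401$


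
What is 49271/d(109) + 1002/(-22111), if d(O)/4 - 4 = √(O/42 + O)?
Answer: -45760128432/88775665 + 49271*√196854/16060 ≈ 845.73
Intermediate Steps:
d(O) = 16 + 2*√1806*√O/21 (d(O) = 16 + 4*√(O/42 + O) = 16 + 4*√(43*O/42) = 16 + 4*(√1806*√O/42) = 16 + 2*√1806*√O/21)
49271/d(109) + 1002/(-22111) = 49271/(16 + 2*√1806*√109/21) + 1002/(-22111) = 49271/(16 + 2*√196854/21) + 1002*(-1/22111) = 49271/(16 + 2*√196854/21) - 1002/22111 = -1002/22111 + 49271/(16 + 2*√196854/21)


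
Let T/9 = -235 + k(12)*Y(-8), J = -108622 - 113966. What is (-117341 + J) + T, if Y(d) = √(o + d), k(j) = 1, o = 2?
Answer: -342044 + 9*I*√6 ≈ -3.4204e+5 + 22.045*I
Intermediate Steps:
J = -222588
Y(d) = √(2 + d)
T = -2115 + 9*I*√6 (T = 9*(-235 + 1*√(2 - 8)) = 9*(-235 + 1*√(-6)) = 9*(-235 + 1*(I*√6)) = 9*(-235 + I*√6) = -2115 + 9*I*√6 ≈ -2115.0 + 22.045*I)
(-117341 + J) + T = (-117341 - 222588) + (-2115 + 9*I*√6) = -339929 + (-2115 + 9*I*√6) = -342044 + 9*I*√6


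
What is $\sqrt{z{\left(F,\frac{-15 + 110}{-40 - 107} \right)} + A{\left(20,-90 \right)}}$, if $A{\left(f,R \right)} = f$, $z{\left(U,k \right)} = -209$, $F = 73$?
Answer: $3 i \sqrt{21} \approx 13.748 i$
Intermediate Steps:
$\sqrt{z{\left(F,\frac{-15 + 110}{-40 - 107} \right)} + A{\left(20,-90 \right)}} = \sqrt{-209 + 20} = \sqrt{-189} = 3 i \sqrt{21}$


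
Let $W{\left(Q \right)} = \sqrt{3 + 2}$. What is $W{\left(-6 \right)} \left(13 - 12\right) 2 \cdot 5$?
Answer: $10 \sqrt{5} \approx 22.361$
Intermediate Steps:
$W{\left(Q \right)} = \sqrt{5}$
$W{\left(-6 \right)} \left(13 - 12\right) 2 \cdot 5 = \sqrt{5} \left(13 - 12\right) 2 \cdot 5 = \sqrt{5} \left(13 - 12\right) 10 = \sqrt{5} \cdot 1 \cdot 10 = \sqrt{5} \cdot 10 = 10 \sqrt{5}$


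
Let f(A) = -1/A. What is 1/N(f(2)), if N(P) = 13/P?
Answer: -1/26 ≈ -0.038462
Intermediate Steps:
1/N(f(2)) = 1/(13/((-1/2))) = 1/(13/((-1*½))) = 1/(13/(-½)) = 1/(13*(-2)) = 1/(-26) = -1/26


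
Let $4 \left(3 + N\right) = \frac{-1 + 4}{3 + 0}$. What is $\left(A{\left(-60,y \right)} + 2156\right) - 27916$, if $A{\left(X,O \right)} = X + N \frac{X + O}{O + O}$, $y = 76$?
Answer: $- \frac{981171}{38} \approx -25820.0$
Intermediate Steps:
$N = - \frac{11}{4}$ ($N = -3 + \frac{\left(-1 + 4\right) \frac{1}{3 + 0}}{4} = -3 + \frac{3 \cdot \frac{1}{3}}{4} = -3 + \frac{1}{4} \cdot 1 = -3 + \frac{1}{4} = - \frac{11}{4} \approx -2.75$)
$A{\left(X,O \right)} = X - \frac{11 \left(O + X\right)}{8 O}$ ($A{\left(X,O \right)} = X - \frac{11 \frac{X + O}{O + O}}{4} = X - \frac{11 \frac{O + X}{2 O}}{4} = X - \frac{11 \left(O + X\right)}{8 O}$)
$\left(A{\left(-60,y \right)} + 2156\right) - 27916 = \left(\left(- \frac{11}{8} - 60 - - \frac{165}{2 \cdot 76}\right) + 2156\right) - 27916 = \left(\left(- \frac{11}{8} - 60 - \left(- \frac{165}{2}\right) \frac{1}{76}\right) + 2156\right) - 27916 = \left(\left(- \frac{11}{8} - 60 + \frac{165}{152}\right) + 2156\right) - 27916 = \left(- \frac{2291}{38} + 2156\right) - 27916 = \frac{79637}{38} - 27916 = - \frac{981171}{38}$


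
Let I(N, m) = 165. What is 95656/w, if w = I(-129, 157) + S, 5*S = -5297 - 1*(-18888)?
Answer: 59785/1802 ≈ 33.177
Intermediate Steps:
S = 13591/5 (S = (-5297 - 1*(-18888))/5 = (-5297 + 18888)/5 = (⅕)*13591 = 13591/5 ≈ 2718.2)
w = 14416/5 (w = 165 + 13591/5 = 14416/5 ≈ 2883.2)
95656/w = 95656/(14416/5) = 95656*(5/14416) = 59785/1802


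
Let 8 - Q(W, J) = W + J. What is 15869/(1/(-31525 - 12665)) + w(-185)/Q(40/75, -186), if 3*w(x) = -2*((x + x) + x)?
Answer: -1017515357835/1451 ≈ -7.0125e+8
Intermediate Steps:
w(x) = -2*x (w(x) = (-2*((x + x) + x))/3 = (-2*(2*x + x))/3 = (-6*x)/3 = -2*x)
Q(W, J) = 8 - J - W (Q(W, J) = 8 - (W + J) = 8 - (J + W) = 8 + (-J - W) = 8 - J - W)
15869/(1/(-31525 - 12665)) + w(-185)/Q(40/75, -186) = 15869/(1/(-31525 - 12665)) + (-2*(-185))/(8 - 1*(-186) - 40/75) = 15869/(1/(-44190)) + 370/(8 + 186 - 40/75) = 15869/(-1/44190) + 370/(8 + 186 - 1*8/15) = 15869*(-44190) + 370/(8 + 186 - 8/15) = -701251110 + 370/(2902/15) = -701251110 + 370*(15/2902) = -701251110 + 2775/1451 = -1017515357835/1451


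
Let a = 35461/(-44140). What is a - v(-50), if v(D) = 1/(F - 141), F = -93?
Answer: -4126867/5164380 ≈ -0.79910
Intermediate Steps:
a = -35461/44140 (a = 35461*(-1/44140) = -35461/44140 ≈ -0.80338)
v(D) = -1/234 (v(D) = 1/(-93 - 141) = 1/(-234) = -1/234)
a - v(-50) = -35461/44140 - 1*(-1/234) = -35461/44140 + 1/234 = -4126867/5164380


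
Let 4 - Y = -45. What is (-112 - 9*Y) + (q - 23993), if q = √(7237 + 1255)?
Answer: -24546 + 2*√2123 ≈ -24454.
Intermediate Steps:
Y = 49 (Y = 4 - 1*(-45) = 4 + 45 = 49)
q = 2*√2123 (q = √8492 = 2*√2123 ≈ 92.152)
(-112 - 9*Y) + (q - 23993) = (-112 - 9*49) + (2*√2123 - 23993) = (-112 - 441) + (-23993 + 2*√2123) = -553 + (-23993 + 2*√2123) = -24546 + 2*√2123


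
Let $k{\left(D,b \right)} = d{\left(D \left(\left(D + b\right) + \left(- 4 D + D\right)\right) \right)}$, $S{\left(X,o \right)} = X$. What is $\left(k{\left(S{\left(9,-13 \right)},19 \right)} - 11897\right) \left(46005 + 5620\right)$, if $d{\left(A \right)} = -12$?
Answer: $-614802125$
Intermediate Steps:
$k{\left(D,b \right)} = -12$
$\left(k{\left(S{\left(9,-13 \right)},19 \right)} - 11897\right) \left(46005 + 5620\right) = \left(-12 - 11897\right) \left(46005 + 5620\right) = \left(-11909\right) 51625 = -614802125$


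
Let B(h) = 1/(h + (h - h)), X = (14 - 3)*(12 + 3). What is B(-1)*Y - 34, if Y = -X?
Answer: 131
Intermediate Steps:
X = 165 (X = 11*15 = 165)
B(h) = 1/h (B(h) = 1/(h + 0) = 1/h)
Y = -165 (Y = -1*165 = -165)
B(-1)*Y - 34 = -165/(-1) - 34 = -1*(-165) - 34 = 165 - 34 = 131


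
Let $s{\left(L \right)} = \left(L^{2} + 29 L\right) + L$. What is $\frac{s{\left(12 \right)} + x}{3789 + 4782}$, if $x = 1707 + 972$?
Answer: $\frac{1061}{2857} \approx 0.37137$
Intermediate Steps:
$s{\left(L \right)} = L^{2} + 30 L$
$x = 2679$
$\frac{s{\left(12 \right)} + x}{3789 + 4782} = \frac{12 \left(30 + 12\right) + 2679}{3789 + 4782} = \frac{12 \cdot 42 + 2679}{8571} = \left(504 + 2679\right) \frac{1}{8571} = 3183 \cdot \frac{1}{8571} = \frac{1061}{2857}$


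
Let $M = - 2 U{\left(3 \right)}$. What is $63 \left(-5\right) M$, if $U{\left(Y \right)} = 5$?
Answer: $3150$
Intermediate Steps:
$M = -10$ ($M = \left(-2\right) 5 = -10$)
$63 \left(-5\right) M = 63 \left(-5\right) \left(-10\right) = \left(-315\right) \left(-10\right) = 3150$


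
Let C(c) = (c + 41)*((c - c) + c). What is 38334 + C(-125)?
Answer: 48834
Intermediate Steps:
C(c) = c*(41 + c) (C(c) = (41 + c)*(0 + c) = (41 + c)*c = c*(41 + c))
38334 + C(-125) = 38334 - 125*(41 - 125) = 38334 - 125*(-84) = 38334 + 10500 = 48834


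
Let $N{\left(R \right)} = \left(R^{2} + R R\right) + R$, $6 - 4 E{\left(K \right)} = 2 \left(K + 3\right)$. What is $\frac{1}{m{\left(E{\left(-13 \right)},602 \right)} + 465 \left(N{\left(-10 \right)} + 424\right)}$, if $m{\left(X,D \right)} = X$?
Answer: $\frac{2}{571033} \approx 3.5024 \cdot 10^{-6}$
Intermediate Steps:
$E{\left(K \right)} = - \frac{K}{2}$ ($E{\left(K \right)} = \frac{3}{2} - \frac{2 \left(K + 3\right)}{4} = \frac{3}{2} - \frac{2 \left(3 + K\right)}{4} = \frac{3}{2} - \frac{6 + 2 K}{4} = \frac{3}{2} - \left(\frac{3}{2} + \frac{K}{2}\right) = - \frac{K}{2}$)
$N{\left(R \right)} = R + 2 R^{2}$ ($N{\left(R \right)} = \left(R^{2} + R^{2}\right) + R = 2 R^{2} + R = R + 2 R^{2}$)
$\frac{1}{m{\left(E{\left(-13 \right)},602 \right)} + 465 \left(N{\left(-10 \right)} + 424\right)} = \frac{1}{\left(- \frac{1}{2}\right) \left(-13\right) + 465 \left(- 10 \left(1 + 2 \left(-10\right)\right) + 424\right)} = \frac{1}{\frac{13}{2} + 465 \left(- 10 \left(1 - 20\right) + 424\right)} = \frac{1}{\frac{13}{2} + 465 \left(\left(-10\right) \left(-19\right) + 424\right)} = \frac{1}{\frac{13}{2} + 465 \left(190 + 424\right)} = \frac{1}{\frac{13}{2} + 465 \cdot 614} = \frac{1}{\frac{13}{2} + 285510} = \frac{1}{\frac{571033}{2}} = \frac{2}{571033}$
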